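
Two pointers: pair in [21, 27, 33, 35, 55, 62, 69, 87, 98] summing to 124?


lo=0(21)+hi=8(98)=119
lo=1(27)+hi=8(98)=125
lo=1(27)+hi=7(87)=114
lo=2(33)+hi=7(87)=120
lo=3(35)+hi=7(87)=122
lo=4(55)+hi=7(87)=142
lo=4(55)+hi=6(69)=124

Yes: 55+69=124


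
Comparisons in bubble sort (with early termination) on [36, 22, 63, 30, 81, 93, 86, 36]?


Algorithm: bubble sort (with early termination)
Input: [36, 22, 63, 30, 81, 93, 86, 36]
Sorted: [22, 30, 36, 36, 63, 81, 86, 93]

25


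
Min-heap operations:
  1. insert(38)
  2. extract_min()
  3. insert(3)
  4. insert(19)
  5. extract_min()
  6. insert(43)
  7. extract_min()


insert(38) -> [38]
extract_min()->38, []
insert(3) -> [3]
insert(19) -> [3, 19]
extract_min()->3, [19]
insert(43) -> [19, 43]
extract_min()->19, [43]

Final heap: [43]


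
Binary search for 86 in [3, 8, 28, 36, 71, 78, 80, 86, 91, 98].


Step 1: lo=0, hi=9, mid=4, val=71
Step 2: lo=5, hi=9, mid=7, val=86

Found at index 7


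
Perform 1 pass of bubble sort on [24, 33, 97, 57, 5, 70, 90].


Initial: [24, 33, 97, 57, 5, 70, 90]
Pass 1: [24, 33, 57, 5, 70, 90, 97] (4 swaps)

After 1 pass: [24, 33, 57, 5, 70, 90, 97]


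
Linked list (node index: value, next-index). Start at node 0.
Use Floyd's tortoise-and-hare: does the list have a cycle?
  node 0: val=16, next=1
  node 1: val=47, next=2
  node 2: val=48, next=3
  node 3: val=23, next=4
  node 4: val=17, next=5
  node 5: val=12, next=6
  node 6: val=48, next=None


Floyd's tortoise (slow, +1) and hare (fast, +2):
  init: slow=0, fast=0
  step 1: slow=1, fast=2
  step 2: slow=2, fast=4
  step 3: slow=3, fast=6
  step 4: fast -> None, no cycle

Cycle: no


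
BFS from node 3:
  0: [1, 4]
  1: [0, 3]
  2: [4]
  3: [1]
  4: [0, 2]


Visit 3, enqueue [1]
Visit 1, enqueue [0]
Visit 0, enqueue [4]
Visit 4, enqueue [2]
Visit 2, enqueue []

BFS order: [3, 1, 0, 4, 2]


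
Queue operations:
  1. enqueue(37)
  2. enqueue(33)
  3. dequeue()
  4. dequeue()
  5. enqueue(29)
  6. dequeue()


enqueue(37) -> [37]
enqueue(33) -> [37, 33]
dequeue()->37, [33]
dequeue()->33, []
enqueue(29) -> [29]
dequeue()->29, []

Final queue: []


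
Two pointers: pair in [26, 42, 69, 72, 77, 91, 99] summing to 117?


lo=0(26)+hi=6(99)=125
lo=0(26)+hi=5(91)=117

Yes: 26+91=117


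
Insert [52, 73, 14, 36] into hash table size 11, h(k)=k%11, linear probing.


Insert 52: h=8 -> slot 8
Insert 73: h=7 -> slot 7
Insert 14: h=3 -> slot 3
Insert 36: h=3, 1 probes -> slot 4

Table: [None, None, None, 14, 36, None, None, 73, 52, None, None]


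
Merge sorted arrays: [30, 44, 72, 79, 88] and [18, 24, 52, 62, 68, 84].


Take 18 from B
Take 24 from B
Take 30 from A
Take 44 from A
Take 52 from B
Take 62 from B
Take 68 from B
Take 72 from A
Take 79 from A
Take 84 from B

Merged: [18, 24, 30, 44, 52, 62, 68, 72, 79, 84, 88]


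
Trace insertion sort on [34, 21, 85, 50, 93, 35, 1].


Initial: [34, 21, 85, 50, 93, 35, 1]
Insert 21: [21, 34, 85, 50, 93, 35, 1]
Insert 85: [21, 34, 85, 50, 93, 35, 1]
Insert 50: [21, 34, 50, 85, 93, 35, 1]
Insert 93: [21, 34, 50, 85, 93, 35, 1]
Insert 35: [21, 34, 35, 50, 85, 93, 1]
Insert 1: [1, 21, 34, 35, 50, 85, 93]

Sorted: [1, 21, 34, 35, 50, 85, 93]


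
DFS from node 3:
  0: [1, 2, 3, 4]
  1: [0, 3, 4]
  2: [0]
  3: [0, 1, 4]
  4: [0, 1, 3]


Visit 3, push [4, 1, 0]
Visit 0, push [4, 2, 1]
Visit 1, push [4]
Visit 4, push []
Visit 2, push []

DFS order: [3, 0, 1, 4, 2]


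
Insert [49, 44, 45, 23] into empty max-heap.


Insert 49: [49]
Insert 44: [49, 44]
Insert 45: [49, 44, 45]
Insert 23: [49, 44, 45, 23]

Final heap: [49, 44, 45, 23]


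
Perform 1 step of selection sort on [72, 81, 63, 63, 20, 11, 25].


Initial: [72, 81, 63, 63, 20, 11, 25]
Step 1: min=11 at 5
  Swap: [11, 81, 63, 63, 20, 72, 25]

After 1 step: [11, 81, 63, 63, 20, 72, 25]


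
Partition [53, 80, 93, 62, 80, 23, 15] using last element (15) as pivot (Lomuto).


Pivot: 15
Place pivot at 0: [15, 80, 93, 62, 80, 23, 53]

Partitioned: [15, 80, 93, 62, 80, 23, 53]


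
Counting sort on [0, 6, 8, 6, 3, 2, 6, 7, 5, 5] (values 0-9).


Input: [0, 6, 8, 6, 3, 2, 6, 7, 5, 5]
Counts: [1, 0, 1, 1, 0, 2, 3, 1, 1, 0]

Sorted: [0, 2, 3, 5, 5, 6, 6, 6, 7, 8]


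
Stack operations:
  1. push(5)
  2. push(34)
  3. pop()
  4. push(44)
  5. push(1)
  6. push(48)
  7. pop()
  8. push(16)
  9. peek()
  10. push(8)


push(5) -> [5]
push(34) -> [5, 34]
pop()->34, [5]
push(44) -> [5, 44]
push(1) -> [5, 44, 1]
push(48) -> [5, 44, 1, 48]
pop()->48, [5, 44, 1]
push(16) -> [5, 44, 1, 16]
peek()->16
push(8) -> [5, 44, 1, 16, 8]

Final stack: [5, 44, 1, 16, 8]


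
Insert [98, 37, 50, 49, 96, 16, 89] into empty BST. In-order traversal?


Insert 98: root
Insert 37: L from 98
Insert 50: L from 98 -> R from 37
Insert 49: L from 98 -> R from 37 -> L from 50
Insert 96: L from 98 -> R from 37 -> R from 50
Insert 16: L from 98 -> L from 37
Insert 89: L from 98 -> R from 37 -> R from 50 -> L from 96

In-order: [16, 37, 49, 50, 89, 96, 98]


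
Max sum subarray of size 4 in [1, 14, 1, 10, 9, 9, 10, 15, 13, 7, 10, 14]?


[0:4]: 26
[1:5]: 34
[2:6]: 29
[3:7]: 38
[4:8]: 43
[5:9]: 47
[6:10]: 45
[7:11]: 45
[8:12]: 44

Max: 47 at [5:9]


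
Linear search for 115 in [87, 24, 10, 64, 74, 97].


i=0: 87!=115
i=1: 24!=115
i=2: 10!=115
i=3: 64!=115
i=4: 74!=115
i=5: 97!=115

Not found, 6 comps


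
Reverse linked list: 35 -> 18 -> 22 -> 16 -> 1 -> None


Step 1: curr=35, set curr.next=prev(None) | reversed so far: 35
Step 2: curr=18, set curr.next=prev(35) | reversed so far: 18 -> 35
Step 3: curr=22, set curr.next=prev(18) | reversed so far: 22 -> 18 -> 35
Step 4: curr=16, set curr.next=prev(22) | reversed so far: 16 -> 22 -> 18 -> 35
Step 5: curr=1, set curr.next=prev(16) | reversed so far: 1 -> 16 -> 22 -> 18 -> 35

1 -> 16 -> 22 -> 18 -> 35 -> None


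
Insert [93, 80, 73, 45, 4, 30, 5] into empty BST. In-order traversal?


Insert 93: root
Insert 80: L from 93
Insert 73: L from 93 -> L from 80
Insert 45: L from 93 -> L from 80 -> L from 73
Insert 4: L from 93 -> L from 80 -> L from 73 -> L from 45
Insert 30: L from 93 -> L from 80 -> L from 73 -> L from 45 -> R from 4
Insert 5: L from 93 -> L from 80 -> L from 73 -> L from 45 -> R from 4 -> L from 30

In-order: [4, 5, 30, 45, 73, 80, 93]


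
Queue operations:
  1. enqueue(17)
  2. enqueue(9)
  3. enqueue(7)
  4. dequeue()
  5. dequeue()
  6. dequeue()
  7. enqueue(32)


enqueue(17) -> [17]
enqueue(9) -> [17, 9]
enqueue(7) -> [17, 9, 7]
dequeue()->17, [9, 7]
dequeue()->9, [7]
dequeue()->7, []
enqueue(32) -> [32]

Final queue: [32]


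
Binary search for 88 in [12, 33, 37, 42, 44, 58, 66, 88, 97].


Step 1: lo=0, hi=8, mid=4, val=44
Step 2: lo=5, hi=8, mid=6, val=66
Step 3: lo=7, hi=8, mid=7, val=88

Found at index 7


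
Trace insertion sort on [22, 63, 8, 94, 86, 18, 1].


Initial: [22, 63, 8, 94, 86, 18, 1]
Insert 63: [22, 63, 8, 94, 86, 18, 1]
Insert 8: [8, 22, 63, 94, 86, 18, 1]
Insert 94: [8, 22, 63, 94, 86, 18, 1]
Insert 86: [8, 22, 63, 86, 94, 18, 1]
Insert 18: [8, 18, 22, 63, 86, 94, 1]
Insert 1: [1, 8, 18, 22, 63, 86, 94]

Sorted: [1, 8, 18, 22, 63, 86, 94]


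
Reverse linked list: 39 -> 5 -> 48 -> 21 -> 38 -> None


Step 1: curr=39, set curr.next=prev(None) | reversed so far: 39
Step 2: curr=5, set curr.next=prev(39) | reversed so far: 5 -> 39
Step 3: curr=48, set curr.next=prev(5) | reversed so far: 48 -> 5 -> 39
Step 4: curr=21, set curr.next=prev(48) | reversed so far: 21 -> 48 -> 5 -> 39
Step 5: curr=38, set curr.next=prev(21) | reversed so far: 38 -> 21 -> 48 -> 5 -> 39

38 -> 21 -> 48 -> 5 -> 39 -> None


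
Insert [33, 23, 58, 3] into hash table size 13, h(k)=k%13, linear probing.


Insert 33: h=7 -> slot 7
Insert 23: h=10 -> slot 10
Insert 58: h=6 -> slot 6
Insert 3: h=3 -> slot 3

Table: [None, None, None, 3, None, None, 58, 33, None, None, 23, None, None]


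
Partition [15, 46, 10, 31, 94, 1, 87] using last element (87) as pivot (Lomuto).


Pivot: 87
  15 <= 87: advance i (no swap)
  46 <= 87: advance i (no swap)
  10 <= 87: advance i (no swap)
  31 <= 87: advance i (no swap)
  1 <= 87: swap -> [15, 46, 10, 31, 1, 94, 87]
Place pivot at 5: [15, 46, 10, 31, 1, 87, 94]

Partitioned: [15, 46, 10, 31, 1, 87, 94]


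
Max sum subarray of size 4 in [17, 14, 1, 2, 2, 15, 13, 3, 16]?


[0:4]: 34
[1:5]: 19
[2:6]: 20
[3:7]: 32
[4:8]: 33
[5:9]: 47

Max: 47 at [5:9]


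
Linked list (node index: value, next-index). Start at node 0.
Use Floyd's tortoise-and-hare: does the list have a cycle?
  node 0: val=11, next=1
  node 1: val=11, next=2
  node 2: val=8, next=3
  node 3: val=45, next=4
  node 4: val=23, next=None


Floyd's tortoise (slow, +1) and hare (fast, +2):
  init: slow=0, fast=0
  step 1: slow=1, fast=2
  step 2: slow=2, fast=4
  step 3: fast -> None, no cycle

Cycle: no


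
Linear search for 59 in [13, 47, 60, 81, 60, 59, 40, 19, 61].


i=0: 13!=59
i=1: 47!=59
i=2: 60!=59
i=3: 81!=59
i=4: 60!=59
i=5: 59==59 found!

Found at 5, 6 comps


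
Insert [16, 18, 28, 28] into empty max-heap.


Insert 16: [16]
Insert 18: [18, 16]
Insert 28: [28, 16, 18]
Insert 28: [28, 28, 18, 16]

Final heap: [28, 28, 18, 16]


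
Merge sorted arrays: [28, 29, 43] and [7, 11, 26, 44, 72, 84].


Take 7 from B
Take 11 from B
Take 26 from B
Take 28 from A
Take 29 from A
Take 43 from A

Merged: [7, 11, 26, 28, 29, 43, 44, 72, 84]


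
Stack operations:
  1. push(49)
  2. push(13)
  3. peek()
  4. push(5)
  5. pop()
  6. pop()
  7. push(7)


push(49) -> [49]
push(13) -> [49, 13]
peek()->13
push(5) -> [49, 13, 5]
pop()->5, [49, 13]
pop()->13, [49]
push(7) -> [49, 7]

Final stack: [49, 7]


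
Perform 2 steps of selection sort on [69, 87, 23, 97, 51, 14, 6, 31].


Initial: [69, 87, 23, 97, 51, 14, 6, 31]
Step 1: min=6 at 6
  Swap: [6, 87, 23, 97, 51, 14, 69, 31]
Step 2: min=14 at 5
  Swap: [6, 14, 23, 97, 51, 87, 69, 31]

After 2 steps: [6, 14, 23, 97, 51, 87, 69, 31]


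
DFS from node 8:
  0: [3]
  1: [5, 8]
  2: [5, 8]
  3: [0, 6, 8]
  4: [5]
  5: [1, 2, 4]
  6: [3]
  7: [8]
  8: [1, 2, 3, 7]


Visit 8, push [7, 3, 2, 1]
Visit 1, push [5]
Visit 5, push [4, 2]
Visit 2, push []
Visit 4, push []
Visit 3, push [6, 0]
Visit 0, push []
Visit 6, push []
Visit 7, push []

DFS order: [8, 1, 5, 2, 4, 3, 0, 6, 7]


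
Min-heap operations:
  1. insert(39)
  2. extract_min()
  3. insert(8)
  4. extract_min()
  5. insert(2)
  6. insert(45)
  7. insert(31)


insert(39) -> [39]
extract_min()->39, []
insert(8) -> [8]
extract_min()->8, []
insert(2) -> [2]
insert(45) -> [2, 45]
insert(31) -> [2, 45, 31]

Final heap: [2, 45, 31]


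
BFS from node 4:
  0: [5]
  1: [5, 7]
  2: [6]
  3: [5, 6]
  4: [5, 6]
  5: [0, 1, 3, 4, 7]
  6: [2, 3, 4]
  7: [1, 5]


Visit 4, enqueue [5, 6]
Visit 5, enqueue [0, 1, 3, 7]
Visit 6, enqueue [2]
Visit 0, enqueue []
Visit 1, enqueue []
Visit 3, enqueue []
Visit 7, enqueue []
Visit 2, enqueue []

BFS order: [4, 5, 6, 0, 1, 3, 7, 2]


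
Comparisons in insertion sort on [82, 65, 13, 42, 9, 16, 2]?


Algorithm: insertion sort
Input: [82, 65, 13, 42, 9, 16, 2]
Sorted: [2, 9, 13, 16, 42, 65, 82]

20


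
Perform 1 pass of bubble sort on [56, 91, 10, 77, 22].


Initial: [56, 91, 10, 77, 22]
Pass 1: [56, 10, 77, 22, 91] (3 swaps)

After 1 pass: [56, 10, 77, 22, 91]


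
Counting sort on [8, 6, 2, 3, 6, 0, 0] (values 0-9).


Input: [8, 6, 2, 3, 6, 0, 0]
Counts: [2, 0, 1, 1, 0, 0, 2, 0, 1, 0]

Sorted: [0, 0, 2, 3, 6, 6, 8]


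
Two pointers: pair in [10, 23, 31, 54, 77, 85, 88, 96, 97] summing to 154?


lo=0(10)+hi=8(97)=107
lo=1(23)+hi=8(97)=120
lo=2(31)+hi=8(97)=128
lo=3(54)+hi=8(97)=151
lo=4(77)+hi=8(97)=174
lo=4(77)+hi=7(96)=173
lo=4(77)+hi=6(88)=165
lo=4(77)+hi=5(85)=162

No pair found


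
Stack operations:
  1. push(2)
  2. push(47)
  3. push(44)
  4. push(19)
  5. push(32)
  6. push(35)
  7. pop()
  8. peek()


push(2) -> [2]
push(47) -> [2, 47]
push(44) -> [2, 47, 44]
push(19) -> [2, 47, 44, 19]
push(32) -> [2, 47, 44, 19, 32]
push(35) -> [2, 47, 44, 19, 32, 35]
pop()->35, [2, 47, 44, 19, 32]
peek()->32

Final stack: [2, 47, 44, 19, 32]


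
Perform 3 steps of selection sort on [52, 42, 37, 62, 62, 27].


Initial: [52, 42, 37, 62, 62, 27]
Step 1: min=27 at 5
  Swap: [27, 42, 37, 62, 62, 52]
Step 2: min=37 at 2
  Swap: [27, 37, 42, 62, 62, 52]
Step 3: min=42 at 2
  Swap: [27, 37, 42, 62, 62, 52]

After 3 steps: [27, 37, 42, 62, 62, 52]


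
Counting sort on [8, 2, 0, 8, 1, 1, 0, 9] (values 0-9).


Input: [8, 2, 0, 8, 1, 1, 0, 9]
Counts: [2, 2, 1, 0, 0, 0, 0, 0, 2, 1]

Sorted: [0, 0, 1, 1, 2, 8, 8, 9]


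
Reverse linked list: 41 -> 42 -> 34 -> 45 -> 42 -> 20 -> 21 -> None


Step 1: curr=41, set curr.next=prev(None) | reversed so far: 41
Step 2: curr=42, set curr.next=prev(41) | reversed so far: 42 -> 41
Step 3: curr=34, set curr.next=prev(42) | reversed so far: 34 -> 42 -> 41
Step 4: curr=45, set curr.next=prev(34) | reversed so far: 45 -> 34 -> 42 -> 41
Step 5: curr=42, set curr.next=prev(45) | reversed so far: 42 -> 45 -> 34 -> 42 -> 41
Step 6: curr=20, set curr.next=prev(42) | reversed so far: 20 -> 42 -> 45 -> 34 -> 42 -> 41
Step 7: curr=21, set curr.next=prev(20) | reversed so far: 21 -> 20 -> 42 -> 45 -> 34 -> 42 -> 41

21 -> 20 -> 42 -> 45 -> 34 -> 42 -> 41 -> None


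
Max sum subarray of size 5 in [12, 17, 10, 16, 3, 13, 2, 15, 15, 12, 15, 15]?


[0:5]: 58
[1:6]: 59
[2:7]: 44
[3:8]: 49
[4:9]: 48
[5:10]: 57
[6:11]: 59
[7:12]: 72

Max: 72 at [7:12]


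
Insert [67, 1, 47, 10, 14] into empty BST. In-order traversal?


Insert 67: root
Insert 1: L from 67
Insert 47: L from 67 -> R from 1
Insert 10: L from 67 -> R from 1 -> L from 47
Insert 14: L from 67 -> R from 1 -> L from 47 -> R from 10

In-order: [1, 10, 14, 47, 67]


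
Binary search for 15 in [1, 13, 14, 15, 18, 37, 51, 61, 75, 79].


Step 1: lo=0, hi=9, mid=4, val=18
Step 2: lo=0, hi=3, mid=1, val=13
Step 3: lo=2, hi=3, mid=2, val=14
Step 4: lo=3, hi=3, mid=3, val=15

Found at index 3


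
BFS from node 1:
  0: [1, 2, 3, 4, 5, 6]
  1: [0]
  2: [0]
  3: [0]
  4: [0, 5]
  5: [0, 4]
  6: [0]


Visit 1, enqueue [0]
Visit 0, enqueue [2, 3, 4, 5, 6]
Visit 2, enqueue []
Visit 3, enqueue []
Visit 4, enqueue []
Visit 5, enqueue []
Visit 6, enqueue []

BFS order: [1, 0, 2, 3, 4, 5, 6]


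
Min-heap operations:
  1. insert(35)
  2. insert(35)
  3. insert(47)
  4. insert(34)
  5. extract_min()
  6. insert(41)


insert(35) -> [35]
insert(35) -> [35, 35]
insert(47) -> [35, 35, 47]
insert(34) -> [34, 35, 47, 35]
extract_min()->34, [35, 35, 47]
insert(41) -> [35, 35, 47, 41]

Final heap: [35, 35, 47, 41]


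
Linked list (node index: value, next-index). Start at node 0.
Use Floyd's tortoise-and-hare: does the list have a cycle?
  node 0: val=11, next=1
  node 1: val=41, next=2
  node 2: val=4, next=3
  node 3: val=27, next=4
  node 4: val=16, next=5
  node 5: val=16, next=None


Floyd's tortoise (slow, +1) and hare (fast, +2):
  init: slow=0, fast=0
  step 1: slow=1, fast=2
  step 2: slow=2, fast=4
  step 3: fast 4->5->None, no cycle

Cycle: no


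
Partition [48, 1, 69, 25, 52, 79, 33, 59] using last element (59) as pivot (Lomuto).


Pivot: 59
  48 <= 59: advance i (no swap)
  1 <= 59: advance i (no swap)
  25 <= 59: swap -> [48, 1, 25, 69, 52, 79, 33, 59]
  52 <= 59: swap -> [48, 1, 25, 52, 69, 79, 33, 59]
  33 <= 59: swap -> [48, 1, 25, 52, 33, 79, 69, 59]
Place pivot at 5: [48, 1, 25, 52, 33, 59, 69, 79]

Partitioned: [48, 1, 25, 52, 33, 59, 69, 79]


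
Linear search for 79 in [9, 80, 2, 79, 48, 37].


i=0: 9!=79
i=1: 80!=79
i=2: 2!=79
i=3: 79==79 found!

Found at 3, 4 comps


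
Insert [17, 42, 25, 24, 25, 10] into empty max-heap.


Insert 17: [17]
Insert 42: [42, 17]
Insert 25: [42, 17, 25]
Insert 24: [42, 24, 25, 17]
Insert 25: [42, 25, 25, 17, 24]
Insert 10: [42, 25, 25, 17, 24, 10]

Final heap: [42, 25, 25, 17, 24, 10]


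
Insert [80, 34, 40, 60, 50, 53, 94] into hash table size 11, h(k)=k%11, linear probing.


Insert 80: h=3 -> slot 3
Insert 34: h=1 -> slot 1
Insert 40: h=7 -> slot 7
Insert 60: h=5 -> slot 5
Insert 50: h=6 -> slot 6
Insert 53: h=9 -> slot 9
Insert 94: h=6, 2 probes -> slot 8

Table: [None, 34, None, 80, None, 60, 50, 40, 94, 53, None]


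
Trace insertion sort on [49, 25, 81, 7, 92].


Initial: [49, 25, 81, 7, 92]
Insert 25: [25, 49, 81, 7, 92]
Insert 81: [25, 49, 81, 7, 92]
Insert 7: [7, 25, 49, 81, 92]
Insert 92: [7, 25, 49, 81, 92]

Sorted: [7, 25, 49, 81, 92]


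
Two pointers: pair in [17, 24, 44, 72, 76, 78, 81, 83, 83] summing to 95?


lo=0(17)+hi=8(83)=100
lo=0(17)+hi=7(83)=100
lo=0(17)+hi=6(81)=98
lo=0(17)+hi=5(78)=95

Yes: 17+78=95


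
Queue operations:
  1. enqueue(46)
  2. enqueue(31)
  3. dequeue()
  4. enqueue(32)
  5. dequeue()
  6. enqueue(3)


enqueue(46) -> [46]
enqueue(31) -> [46, 31]
dequeue()->46, [31]
enqueue(32) -> [31, 32]
dequeue()->31, [32]
enqueue(3) -> [32, 3]

Final queue: [32, 3]


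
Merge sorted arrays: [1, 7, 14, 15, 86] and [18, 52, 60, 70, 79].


Take 1 from A
Take 7 from A
Take 14 from A
Take 15 from A
Take 18 from B
Take 52 from B
Take 60 from B
Take 70 from B
Take 79 from B

Merged: [1, 7, 14, 15, 18, 52, 60, 70, 79, 86]


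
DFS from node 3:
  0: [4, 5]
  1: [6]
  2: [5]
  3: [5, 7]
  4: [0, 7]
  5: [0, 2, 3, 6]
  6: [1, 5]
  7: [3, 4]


Visit 3, push [7, 5]
Visit 5, push [6, 2, 0]
Visit 0, push [4]
Visit 4, push [7]
Visit 7, push []
Visit 2, push []
Visit 6, push [1]
Visit 1, push []

DFS order: [3, 5, 0, 4, 7, 2, 6, 1]


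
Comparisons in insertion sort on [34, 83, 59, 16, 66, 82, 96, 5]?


Algorithm: insertion sort
Input: [34, 83, 59, 16, 66, 82, 96, 5]
Sorted: [5, 16, 34, 59, 66, 82, 83, 96]

18


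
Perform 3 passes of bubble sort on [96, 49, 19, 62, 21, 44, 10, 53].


Initial: [96, 49, 19, 62, 21, 44, 10, 53]
Pass 1: [49, 19, 62, 21, 44, 10, 53, 96] (7 swaps)
Pass 2: [19, 49, 21, 44, 10, 53, 62, 96] (5 swaps)
Pass 3: [19, 21, 44, 10, 49, 53, 62, 96] (3 swaps)

After 3 passes: [19, 21, 44, 10, 49, 53, 62, 96]


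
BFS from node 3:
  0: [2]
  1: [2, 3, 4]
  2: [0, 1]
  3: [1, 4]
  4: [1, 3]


Visit 3, enqueue [1, 4]
Visit 1, enqueue [2]
Visit 4, enqueue []
Visit 2, enqueue [0]
Visit 0, enqueue []

BFS order: [3, 1, 4, 2, 0]


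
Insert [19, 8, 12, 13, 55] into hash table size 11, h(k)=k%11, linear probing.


Insert 19: h=8 -> slot 8
Insert 8: h=8, 1 probes -> slot 9
Insert 12: h=1 -> slot 1
Insert 13: h=2 -> slot 2
Insert 55: h=0 -> slot 0

Table: [55, 12, 13, None, None, None, None, None, 19, 8, None]


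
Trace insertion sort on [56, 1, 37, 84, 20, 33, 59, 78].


Initial: [56, 1, 37, 84, 20, 33, 59, 78]
Insert 1: [1, 56, 37, 84, 20, 33, 59, 78]
Insert 37: [1, 37, 56, 84, 20, 33, 59, 78]
Insert 84: [1, 37, 56, 84, 20, 33, 59, 78]
Insert 20: [1, 20, 37, 56, 84, 33, 59, 78]
Insert 33: [1, 20, 33, 37, 56, 84, 59, 78]
Insert 59: [1, 20, 33, 37, 56, 59, 84, 78]
Insert 78: [1, 20, 33, 37, 56, 59, 78, 84]

Sorted: [1, 20, 33, 37, 56, 59, 78, 84]


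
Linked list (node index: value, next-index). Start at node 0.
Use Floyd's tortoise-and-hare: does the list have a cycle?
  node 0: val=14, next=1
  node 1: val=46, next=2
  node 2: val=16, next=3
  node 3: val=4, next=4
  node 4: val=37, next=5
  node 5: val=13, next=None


Floyd's tortoise (slow, +1) and hare (fast, +2):
  init: slow=0, fast=0
  step 1: slow=1, fast=2
  step 2: slow=2, fast=4
  step 3: fast 4->5->None, no cycle

Cycle: no


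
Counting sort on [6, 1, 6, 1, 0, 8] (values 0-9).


Input: [6, 1, 6, 1, 0, 8]
Counts: [1, 2, 0, 0, 0, 0, 2, 0, 1, 0]

Sorted: [0, 1, 1, 6, 6, 8]


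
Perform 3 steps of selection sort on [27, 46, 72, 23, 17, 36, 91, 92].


Initial: [27, 46, 72, 23, 17, 36, 91, 92]
Step 1: min=17 at 4
  Swap: [17, 46, 72, 23, 27, 36, 91, 92]
Step 2: min=23 at 3
  Swap: [17, 23, 72, 46, 27, 36, 91, 92]
Step 3: min=27 at 4
  Swap: [17, 23, 27, 46, 72, 36, 91, 92]

After 3 steps: [17, 23, 27, 46, 72, 36, 91, 92]


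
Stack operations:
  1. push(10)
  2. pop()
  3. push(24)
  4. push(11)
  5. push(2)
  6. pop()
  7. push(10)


push(10) -> [10]
pop()->10, []
push(24) -> [24]
push(11) -> [24, 11]
push(2) -> [24, 11, 2]
pop()->2, [24, 11]
push(10) -> [24, 11, 10]

Final stack: [24, 11, 10]


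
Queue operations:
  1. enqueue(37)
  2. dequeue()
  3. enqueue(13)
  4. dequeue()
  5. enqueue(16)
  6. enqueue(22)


enqueue(37) -> [37]
dequeue()->37, []
enqueue(13) -> [13]
dequeue()->13, []
enqueue(16) -> [16]
enqueue(22) -> [16, 22]

Final queue: [16, 22]


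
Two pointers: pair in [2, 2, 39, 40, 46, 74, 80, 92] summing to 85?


lo=0(2)+hi=7(92)=94
lo=0(2)+hi=6(80)=82
lo=1(2)+hi=6(80)=82
lo=2(39)+hi=6(80)=119
lo=2(39)+hi=5(74)=113
lo=2(39)+hi=4(46)=85

Yes: 39+46=85


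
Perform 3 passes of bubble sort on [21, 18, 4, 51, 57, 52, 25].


Initial: [21, 18, 4, 51, 57, 52, 25]
Pass 1: [18, 4, 21, 51, 52, 25, 57] (4 swaps)
Pass 2: [4, 18, 21, 51, 25, 52, 57] (2 swaps)
Pass 3: [4, 18, 21, 25, 51, 52, 57] (1 swaps)

After 3 passes: [4, 18, 21, 25, 51, 52, 57]


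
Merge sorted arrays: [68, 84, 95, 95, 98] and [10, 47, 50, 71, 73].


Take 10 from B
Take 47 from B
Take 50 from B
Take 68 from A
Take 71 from B
Take 73 from B

Merged: [10, 47, 50, 68, 71, 73, 84, 95, 95, 98]


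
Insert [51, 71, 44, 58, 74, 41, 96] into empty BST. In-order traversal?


Insert 51: root
Insert 71: R from 51
Insert 44: L from 51
Insert 58: R from 51 -> L from 71
Insert 74: R from 51 -> R from 71
Insert 41: L from 51 -> L from 44
Insert 96: R from 51 -> R from 71 -> R from 74

In-order: [41, 44, 51, 58, 71, 74, 96]


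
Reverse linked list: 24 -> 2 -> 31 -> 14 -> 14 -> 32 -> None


Step 1: curr=24, set curr.next=prev(None) | reversed so far: 24
Step 2: curr=2, set curr.next=prev(24) | reversed so far: 2 -> 24
Step 3: curr=31, set curr.next=prev(2) | reversed so far: 31 -> 2 -> 24
Step 4: curr=14, set curr.next=prev(31) | reversed so far: 14 -> 31 -> 2 -> 24
Step 5: curr=14, set curr.next=prev(14) | reversed so far: 14 -> 14 -> 31 -> 2 -> 24
Step 6: curr=32, set curr.next=prev(14) | reversed so far: 32 -> 14 -> 14 -> 31 -> 2 -> 24

32 -> 14 -> 14 -> 31 -> 2 -> 24 -> None


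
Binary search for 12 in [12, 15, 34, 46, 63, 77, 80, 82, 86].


Step 1: lo=0, hi=8, mid=4, val=63
Step 2: lo=0, hi=3, mid=1, val=15
Step 3: lo=0, hi=0, mid=0, val=12

Found at index 0


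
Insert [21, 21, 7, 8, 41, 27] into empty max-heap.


Insert 21: [21]
Insert 21: [21, 21]
Insert 7: [21, 21, 7]
Insert 8: [21, 21, 7, 8]
Insert 41: [41, 21, 7, 8, 21]
Insert 27: [41, 21, 27, 8, 21, 7]

Final heap: [41, 21, 27, 8, 21, 7]


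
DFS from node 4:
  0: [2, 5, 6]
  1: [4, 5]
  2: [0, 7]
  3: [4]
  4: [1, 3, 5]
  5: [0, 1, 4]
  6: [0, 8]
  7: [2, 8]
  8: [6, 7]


Visit 4, push [5, 3, 1]
Visit 1, push [5]
Visit 5, push [0]
Visit 0, push [6, 2]
Visit 2, push [7]
Visit 7, push [8]
Visit 8, push [6]
Visit 6, push []
Visit 3, push []

DFS order: [4, 1, 5, 0, 2, 7, 8, 6, 3]


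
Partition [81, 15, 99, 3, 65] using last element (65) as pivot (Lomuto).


Pivot: 65
  15 <= 65: swap -> [15, 81, 99, 3, 65]
  3 <= 65: swap -> [15, 3, 99, 81, 65]
Place pivot at 2: [15, 3, 65, 81, 99]

Partitioned: [15, 3, 65, 81, 99]


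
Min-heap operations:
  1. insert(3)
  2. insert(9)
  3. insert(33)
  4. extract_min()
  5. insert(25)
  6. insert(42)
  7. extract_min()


insert(3) -> [3]
insert(9) -> [3, 9]
insert(33) -> [3, 9, 33]
extract_min()->3, [9, 33]
insert(25) -> [9, 33, 25]
insert(42) -> [9, 33, 25, 42]
extract_min()->9, [25, 33, 42]

Final heap: [25, 33, 42]


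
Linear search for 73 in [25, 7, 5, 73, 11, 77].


i=0: 25!=73
i=1: 7!=73
i=2: 5!=73
i=3: 73==73 found!

Found at 3, 4 comps


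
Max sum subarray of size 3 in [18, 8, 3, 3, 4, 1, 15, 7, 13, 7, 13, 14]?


[0:3]: 29
[1:4]: 14
[2:5]: 10
[3:6]: 8
[4:7]: 20
[5:8]: 23
[6:9]: 35
[7:10]: 27
[8:11]: 33
[9:12]: 34

Max: 35 at [6:9]


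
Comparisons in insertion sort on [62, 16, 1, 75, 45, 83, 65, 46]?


Algorithm: insertion sort
Input: [62, 16, 1, 75, 45, 83, 65, 46]
Sorted: [1, 16, 45, 46, 62, 65, 75, 83]

16


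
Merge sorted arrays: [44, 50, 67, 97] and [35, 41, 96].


Take 35 from B
Take 41 from B
Take 44 from A
Take 50 from A
Take 67 from A
Take 96 from B

Merged: [35, 41, 44, 50, 67, 96, 97]


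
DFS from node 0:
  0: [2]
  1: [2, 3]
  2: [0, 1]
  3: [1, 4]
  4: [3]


Visit 0, push [2]
Visit 2, push [1]
Visit 1, push [3]
Visit 3, push [4]
Visit 4, push []

DFS order: [0, 2, 1, 3, 4]


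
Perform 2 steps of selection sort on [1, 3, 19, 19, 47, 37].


Initial: [1, 3, 19, 19, 47, 37]
Step 1: min=1 at 0
  Swap: [1, 3, 19, 19, 47, 37]
Step 2: min=3 at 1
  Swap: [1, 3, 19, 19, 47, 37]

After 2 steps: [1, 3, 19, 19, 47, 37]


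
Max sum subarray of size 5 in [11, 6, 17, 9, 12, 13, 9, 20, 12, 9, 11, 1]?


[0:5]: 55
[1:6]: 57
[2:7]: 60
[3:8]: 63
[4:9]: 66
[5:10]: 63
[6:11]: 61
[7:12]: 53

Max: 66 at [4:9]


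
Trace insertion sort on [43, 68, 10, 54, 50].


Initial: [43, 68, 10, 54, 50]
Insert 68: [43, 68, 10, 54, 50]
Insert 10: [10, 43, 68, 54, 50]
Insert 54: [10, 43, 54, 68, 50]
Insert 50: [10, 43, 50, 54, 68]

Sorted: [10, 43, 50, 54, 68]


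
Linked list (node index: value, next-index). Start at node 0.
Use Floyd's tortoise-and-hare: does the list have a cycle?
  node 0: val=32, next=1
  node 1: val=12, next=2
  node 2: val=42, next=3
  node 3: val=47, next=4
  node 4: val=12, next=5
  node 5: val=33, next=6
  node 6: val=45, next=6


Floyd's tortoise (slow, +1) and hare (fast, +2):
  init: slow=0, fast=0
  step 1: slow=1, fast=2
  step 2: slow=2, fast=4
  step 3: slow=3, fast=6
  step 4: slow=4, fast=6
  step 5: slow=5, fast=6
  step 6: slow=6, fast=6
  slow == fast at node 6: cycle detected

Cycle: yes


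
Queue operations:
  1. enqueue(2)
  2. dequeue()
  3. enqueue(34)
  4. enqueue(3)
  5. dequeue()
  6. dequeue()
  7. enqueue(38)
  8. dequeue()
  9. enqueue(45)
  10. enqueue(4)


enqueue(2) -> [2]
dequeue()->2, []
enqueue(34) -> [34]
enqueue(3) -> [34, 3]
dequeue()->34, [3]
dequeue()->3, []
enqueue(38) -> [38]
dequeue()->38, []
enqueue(45) -> [45]
enqueue(4) -> [45, 4]

Final queue: [45, 4]


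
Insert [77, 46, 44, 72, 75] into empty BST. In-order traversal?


Insert 77: root
Insert 46: L from 77
Insert 44: L from 77 -> L from 46
Insert 72: L from 77 -> R from 46
Insert 75: L from 77 -> R from 46 -> R from 72

In-order: [44, 46, 72, 75, 77]


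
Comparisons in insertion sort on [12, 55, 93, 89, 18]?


Algorithm: insertion sort
Input: [12, 55, 93, 89, 18]
Sorted: [12, 18, 55, 89, 93]

8


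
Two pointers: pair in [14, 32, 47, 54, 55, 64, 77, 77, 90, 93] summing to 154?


lo=0(14)+hi=9(93)=107
lo=1(32)+hi=9(93)=125
lo=2(47)+hi=9(93)=140
lo=3(54)+hi=9(93)=147
lo=4(55)+hi=9(93)=148
lo=5(64)+hi=9(93)=157
lo=5(64)+hi=8(90)=154

Yes: 64+90=154


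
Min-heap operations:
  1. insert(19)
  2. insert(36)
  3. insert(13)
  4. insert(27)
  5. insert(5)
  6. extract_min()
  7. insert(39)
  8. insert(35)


insert(19) -> [19]
insert(36) -> [19, 36]
insert(13) -> [13, 36, 19]
insert(27) -> [13, 27, 19, 36]
insert(5) -> [5, 13, 19, 36, 27]
extract_min()->5, [13, 27, 19, 36]
insert(39) -> [13, 27, 19, 36, 39]
insert(35) -> [13, 27, 19, 36, 39, 35]

Final heap: [13, 27, 19, 36, 39, 35]


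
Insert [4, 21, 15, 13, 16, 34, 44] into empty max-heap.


Insert 4: [4]
Insert 21: [21, 4]
Insert 15: [21, 4, 15]
Insert 13: [21, 13, 15, 4]
Insert 16: [21, 16, 15, 4, 13]
Insert 34: [34, 16, 21, 4, 13, 15]
Insert 44: [44, 16, 34, 4, 13, 15, 21]

Final heap: [44, 16, 34, 4, 13, 15, 21]


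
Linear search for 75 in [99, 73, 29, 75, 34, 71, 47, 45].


i=0: 99!=75
i=1: 73!=75
i=2: 29!=75
i=3: 75==75 found!

Found at 3, 4 comps


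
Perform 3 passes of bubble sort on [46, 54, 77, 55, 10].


Initial: [46, 54, 77, 55, 10]
Pass 1: [46, 54, 55, 10, 77] (2 swaps)
Pass 2: [46, 54, 10, 55, 77] (1 swaps)
Pass 3: [46, 10, 54, 55, 77] (1 swaps)

After 3 passes: [46, 10, 54, 55, 77]


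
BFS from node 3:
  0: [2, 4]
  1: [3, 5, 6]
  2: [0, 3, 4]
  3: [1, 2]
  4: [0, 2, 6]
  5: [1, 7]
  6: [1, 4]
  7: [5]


Visit 3, enqueue [1, 2]
Visit 1, enqueue [5, 6]
Visit 2, enqueue [0, 4]
Visit 5, enqueue [7]
Visit 6, enqueue []
Visit 0, enqueue []
Visit 4, enqueue []
Visit 7, enqueue []

BFS order: [3, 1, 2, 5, 6, 0, 4, 7]


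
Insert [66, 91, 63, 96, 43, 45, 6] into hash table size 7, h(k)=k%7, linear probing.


Insert 66: h=3 -> slot 3
Insert 91: h=0 -> slot 0
Insert 63: h=0, 1 probes -> slot 1
Insert 96: h=5 -> slot 5
Insert 43: h=1, 1 probes -> slot 2
Insert 45: h=3, 1 probes -> slot 4
Insert 6: h=6 -> slot 6

Table: [91, 63, 43, 66, 45, 96, 6]


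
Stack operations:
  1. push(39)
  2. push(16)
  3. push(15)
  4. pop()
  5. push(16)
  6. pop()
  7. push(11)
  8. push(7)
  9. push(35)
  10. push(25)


push(39) -> [39]
push(16) -> [39, 16]
push(15) -> [39, 16, 15]
pop()->15, [39, 16]
push(16) -> [39, 16, 16]
pop()->16, [39, 16]
push(11) -> [39, 16, 11]
push(7) -> [39, 16, 11, 7]
push(35) -> [39, 16, 11, 7, 35]
push(25) -> [39, 16, 11, 7, 35, 25]

Final stack: [39, 16, 11, 7, 35, 25]


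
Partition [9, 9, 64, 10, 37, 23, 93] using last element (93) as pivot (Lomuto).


Pivot: 93
  9 <= 93: advance i (no swap)
  9 <= 93: advance i (no swap)
  64 <= 93: advance i (no swap)
  10 <= 93: advance i (no swap)
  37 <= 93: advance i (no swap)
  23 <= 93: advance i (no swap)
Place pivot at 6: [9, 9, 64, 10, 37, 23, 93]

Partitioned: [9, 9, 64, 10, 37, 23, 93]


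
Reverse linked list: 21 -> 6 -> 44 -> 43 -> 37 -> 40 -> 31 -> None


Step 1: curr=21, set curr.next=prev(None) | reversed so far: 21
Step 2: curr=6, set curr.next=prev(21) | reversed so far: 6 -> 21
Step 3: curr=44, set curr.next=prev(6) | reversed so far: 44 -> 6 -> 21
Step 4: curr=43, set curr.next=prev(44) | reversed so far: 43 -> 44 -> 6 -> 21
Step 5: curr=37, set curr.next=prev(43) | reversed so far: 37 -> 43 -> 44 -> 6 -> 21
Step 6: curr=40, set curr.next=prev(37) | reversed so far: 40 -> 37 -> 43 -> 44 -> 6 -> 21
Step 7: curr=31, set curr.next=prev(40) | reversed so far: 31 -> 40 -> 37 -> 43 -> 44 -> 6 -> 21

31 -> 40 -> 37 -> 43 -> 44 -> 6 -> 21 -> None


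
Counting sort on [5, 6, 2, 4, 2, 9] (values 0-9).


Input: [5, 6, 2, 4, 2, 9]
Counts: [0, 0, 2, 0, 1, 1, 1, 0, 0, 1]

Sorted: [2, 2, 4, 5, 6, 9]


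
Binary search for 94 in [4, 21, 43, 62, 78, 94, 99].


Step 1: lo=0, hi=6, mid=3, val=62
Step 2: lo=4, hi=6, mid=5, val=94

Found at index 5


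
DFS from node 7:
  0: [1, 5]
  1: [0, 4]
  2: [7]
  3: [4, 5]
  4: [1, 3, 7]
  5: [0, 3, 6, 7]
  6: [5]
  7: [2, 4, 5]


Visit 7, push [5, 4, 2]
Visit 2, push []
Visit 4, push [3, 1]
Visit 1, push [0]
Visit 0, push [5]
Visit 5, push [6, 3]
Visit 3, push []
Visit 6, push []

DFS order: [7, 2, 4, 1, 0, 5, 3, 6]


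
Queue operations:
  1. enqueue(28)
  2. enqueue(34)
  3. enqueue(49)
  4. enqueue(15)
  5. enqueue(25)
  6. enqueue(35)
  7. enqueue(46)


enqueue(28) -> [28]
enqueue(34) -> [28, 34]
enqueue(49) -> [28, 34, 49]
enqueue(15) -> [28, 34, 49, 15]
enqueue(25) -> [28, 34, 49, 15, 25]
enqueue(35) -> [28, 34, 49, 15, 25, 35]
enqueue(46) -> [28, 34, 49, 15, 25, 35, 46]

Final queue: [28, 34, 49, 15, 25, 35, 46]


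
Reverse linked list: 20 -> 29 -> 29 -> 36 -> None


Step 1: curr=20, set curr.next=prev(None) | reversed so far: 20
Step 2: curr=29, set curr.next=prev(20) | reversed so far: 29 -> 20
Step 3: curr=29, set curr.next=prev(29) | reversed so far: 29 -> 29 -> 20
Step 4: curr=36, set curr.next=prev(29) | reversed so far: 36 -> 29 -> 29 -> 20

36 -> 29 -> 29 -> 20 -> None


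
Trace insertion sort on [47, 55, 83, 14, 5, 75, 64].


Initial: [47, 55, 83, 14, 5, 75, 64]
Insert 55: [47, 55, 83, 14, 5, 75, 64]
Insert 83: [47, 55, 83, 14, 5, 75, 64]
Insert 14: [14, 47, 55, 83, 5, 75, 64]
Insert 5: [5, 14, 47, 55, 83, 75, 64]
Insert 75: [5, 14, 47, 55, 75, 83, 64]
Insert 64: [5, 14, 47, 55, 64, 75, 83]

Sorted: [5, 14, 47, 55, 64, 75, 83]


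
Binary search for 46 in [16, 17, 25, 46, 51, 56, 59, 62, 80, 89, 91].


Step 1: lo=0, hi=10, mid=5, val=56
Step 2: lo=0, hi=4, mid=2, val=25
Step 3: lo=3, hi=4, mid=3, val=46

Found at index 3


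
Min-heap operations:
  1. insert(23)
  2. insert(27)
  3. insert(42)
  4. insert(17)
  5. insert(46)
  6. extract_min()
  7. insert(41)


insert(23) -> [23]
insert(27) -> [23, 27]
insert(42) -> [23, 27, 42]
insert(17) -> [17, 23, 42, 27]
insert(46) -> [17, 23, 42, 27, 46]
extract_min()->17, [23, 27, 42, 46]
insert(41) -> [23, 27, 42, 46, 41]

Final heap: [23, 27, 42, 46, 41]


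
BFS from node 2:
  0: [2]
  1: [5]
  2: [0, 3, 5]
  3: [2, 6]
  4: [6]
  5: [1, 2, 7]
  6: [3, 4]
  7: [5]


Visit 2, enqueue [0, 3, 5]
Visit 0, enqueue []
Visit 3, enqueue [6]
Visit 5, enqueue [1, 7]
Visit 6, enqueue [4]
Visit 1, enqueue []
Visit 7, enqueue []
Visit 4, enqueue []

BFS order: [2, 0, 3, 5, 6, 1, 7, 4]


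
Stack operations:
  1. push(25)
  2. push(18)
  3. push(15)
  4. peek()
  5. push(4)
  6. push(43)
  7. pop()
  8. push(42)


push(25) -> [25]
push(18) -> [25, 18]
push(15) -> [25, 18, 15]
peek()->15
push(4) -> [25, 18, 15, 4]
push(43) -> [25, 18, 15, 4, 43]
pop()->43, [25, 18, 15, 4]
push(42) -> [25, 18, 15, 4, 42]

Final stack: [25, 18, 15, 4, 42]


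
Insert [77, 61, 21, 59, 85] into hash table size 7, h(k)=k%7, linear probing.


Insert 77: h=0 -> slot 0
Insert 61: h=5 -> slot 5
Insert 21: h=0, 1 probes -> slot 1
Insert 59: h=3 -> slot 3
Insert 85: h=1, 1 probes -> slot 2

Table: [77, 21, 85, 59, None, 61, None]


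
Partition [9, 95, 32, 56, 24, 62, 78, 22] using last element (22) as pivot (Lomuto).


Pivot: 22
  9 <= 22: advance i (no swap)
Place pivot at 1: [9, 22, 32, 56, 24, 62, 78, 95]

Partitioned: [9, 22, 32, 56, 24, 62, 78, 95]


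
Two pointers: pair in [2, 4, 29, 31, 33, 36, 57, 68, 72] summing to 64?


lo=0(2)+hi=8(72)=74
lo=0(2)+hi=7(68)=70
lo=0(2)+hi=6(57)=59
lo=1(4)+hi=6(57)=61
lo=2(29)+hi=6(57)=86
lo=2(29)+hi=5(36)=65
lo=2(29)+hi=4(33)=62
lo=3(31)+hi=4(33)=64

Yes: 31+33=64


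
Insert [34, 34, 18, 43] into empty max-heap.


Insert 34: [34]
Insert 34: [34, 34]
Insert 18: [34, 34, 18]
Insert 43: [43, 34, 18, 34]

Final heap: [43, 34, 18, 34]


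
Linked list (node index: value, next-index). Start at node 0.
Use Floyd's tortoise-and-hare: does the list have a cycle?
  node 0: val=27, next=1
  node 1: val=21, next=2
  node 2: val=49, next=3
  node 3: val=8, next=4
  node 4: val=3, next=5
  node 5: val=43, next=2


Floyd's tortoise (slow, +1) and hare (fast, +2):
  init: slow=0, fast=0
  step 1: slow=1, fast=2
  step 2: slow=2, fast=4
  step 3: slow=3, fast=2
  step 4: slow=4, fast=4
  slow == fast at node 4: cycle detected

Cycle: yes


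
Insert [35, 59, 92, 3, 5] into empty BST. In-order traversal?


Insert 35: root
Insert 59: R from 35
Insert 92: R from 35 -> R from 59
Insert 3: L from 35
Insert 5: L from 35 -> R from 3

In-order: [3, 5, 35, 59, 92]


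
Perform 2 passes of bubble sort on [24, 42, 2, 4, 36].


Initial: [24, 42, 2, 4, 36]
Pass 1: [24, 2, 4, 36, 42] (3 swaps)
Pass 2: [2, 4, 24, 36, 42] (2 swaps)

After 2 passes: [2, 4, 24, 36, 42]


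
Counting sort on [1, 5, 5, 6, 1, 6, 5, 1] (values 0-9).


Input: [1, 5, 5, 6, 1, 6, 5, 1]
Counts: [0, 3, 0, 0, 0, 3, 2, 0, 0, 0]

Sorted: [1, 1, 1, 5, 5, 5, 6, 6]


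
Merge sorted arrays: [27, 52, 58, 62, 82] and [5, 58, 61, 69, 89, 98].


Take 5 from B
Take 27 from A
Take 52 from A
Take 58 from A
Take 58 from B
Take 61 from B
Take 62 from A
Take 69 from B
Take 82 from A

Merged: [5, 27, 52, 58, 58, 61, 62, 69, 82, 89, 98]


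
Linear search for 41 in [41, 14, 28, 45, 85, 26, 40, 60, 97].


i=0: 41==41 found!

Found at 0, 1 comps


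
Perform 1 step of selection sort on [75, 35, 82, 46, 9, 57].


Initial: [75, 35, 82, 46, 9, 57]
Step 1: min=9 at 4
  Swap: [9, 35, 82, 46, 75, 57]

After 1 step: [9, 35, 82, 46, 75, 57]


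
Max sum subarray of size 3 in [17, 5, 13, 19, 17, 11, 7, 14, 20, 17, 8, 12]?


[0:3]: 35
[1:4]: 37
[2:5]: 49
[3:6]: 47
[4:7]: 35
[5:8]: 32
[6:9]: 41
[7:10]: 51
[8:11]: 45
[9:12]: 37

Max: 51 at [7:10]


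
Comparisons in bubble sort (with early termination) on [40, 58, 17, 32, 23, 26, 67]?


Algorithm: bubble sort (with early termination)
Input: [40, 58, 17, 32, 23, 26, 67]
Sorted: [17, 23, 26, 32, 40, 58, 67]

18


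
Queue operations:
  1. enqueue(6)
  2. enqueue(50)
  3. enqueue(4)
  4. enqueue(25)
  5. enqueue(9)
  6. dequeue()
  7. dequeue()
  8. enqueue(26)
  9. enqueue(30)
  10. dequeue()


enqueue(6) -> [6]
enqueue(50) -> [6, 50]
enqueue(4) -> [6, 50, 4]
enqueue(25) -> [6, 50, 4, 25]
enqueue(9) -> [6, 50, 4, 25, 9]
dequeue()->6, [50, 4, 25, 9]
dequeue()->50, [4, 25, 9]
enqueue(26) -> [4, 25, 9, 26]
enqueue(30) -> [4, 25, 9, 26, 30]
dequeue()->4, [25, 9, 26, 30]

Final queue: [25, 9, 26, 30]


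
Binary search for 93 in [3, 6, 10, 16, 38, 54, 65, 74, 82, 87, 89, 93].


Step 1: lo=0, hi=11, mid=5, val=54
Step 2: lo=6, hi=11, mid=8, val=82
Step 3: lo=9, hi=11, mid=10, val=89
Step 4: lo=11, hi=11, mid=11, val=93

Found at index 11


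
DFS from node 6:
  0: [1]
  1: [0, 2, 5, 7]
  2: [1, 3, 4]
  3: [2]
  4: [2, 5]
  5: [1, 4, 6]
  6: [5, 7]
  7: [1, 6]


Visit 6, push [7, 5]
Visit 5, push [4, 1]
Visit 1, push [7, 2, 0]
Visit 0, push []
Visit 2, push [4, 3]
Visit 3, push []
Visit 4, push []
Visit 7, push []

DFS order: [6, 5, 1, 0, 2, 3, 4, 7]


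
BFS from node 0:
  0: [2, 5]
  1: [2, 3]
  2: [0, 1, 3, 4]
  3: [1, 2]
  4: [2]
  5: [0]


Visit 0, enqueue [2, 5]
Visit 2, enqueue [1, 3, 4]
Visit 5, enqueue []
Visit 1, enqueue []
Visit 3, enqueue []
Visit 4, enqueue []

BFS order: [0, 2, 5, 1, 3, 4]


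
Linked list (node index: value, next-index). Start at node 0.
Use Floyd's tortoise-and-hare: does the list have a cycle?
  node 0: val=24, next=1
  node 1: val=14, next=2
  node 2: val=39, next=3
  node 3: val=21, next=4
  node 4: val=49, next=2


Floyd's tortoise (slow, +1) and hare (fast, +2):
  init: slow=0, fast=0
  step 1: slow=1, fast=2
  step 2: slow=2, fast=4
  step 3: slow=3, fast=3
  slow == fast at node 3: cycle detected

Cycle: yes


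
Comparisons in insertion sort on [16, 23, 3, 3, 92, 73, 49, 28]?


Algorithm: insertion sort
Input: [16, 23, 3, 3, 92, 73, 49, 28]
Sorted: [3, 3, 16, 23, 28, 49, 73, 92]

16


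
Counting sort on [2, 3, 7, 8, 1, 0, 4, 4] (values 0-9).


Input: [2, 3, 7, 8, 1, 0, 4, 4]
Counts: [1, 1, 1, 1, 2, 0, 0, 1, 1, 0]

Sorted: [0, 1, 2, 3, 4, 4, 7, 8]


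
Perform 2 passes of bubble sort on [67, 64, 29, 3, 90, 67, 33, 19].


Initial: [67, 64, 29, 3, 90, 67, 33, 19]
Pass 1: [64, 29, 3, 67, 67, 33, 19, 90] (6 swaps)
Pass 2: [29, 3, 64, 67, 33, 19, 67, 90] (4 swaps)

After 2 passes: [29, 3, 64, 67, 33, 19, 67, 90]


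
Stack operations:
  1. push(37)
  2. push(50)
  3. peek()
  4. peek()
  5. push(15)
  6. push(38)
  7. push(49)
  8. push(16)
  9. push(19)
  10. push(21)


push(37) -> [37]
push(50) -> [37, 50]
peek()->50
peek()->50
push(15) -> [37, 50, 15]
push(38) -> [37, 50, 15, 38]
push(49) -> [37, 50, 15, 38, 49]
push(16) -> [37, 50, 15, 38, 49, 16]
push(19) -> [37, 50, 15, 38, 49, 16, 19]
push(21) -> [37, 50, 15, 38, 49, 16, 19, 21]

Final stack: [37, 50, 15, 38, 49, 16, 19, 21]


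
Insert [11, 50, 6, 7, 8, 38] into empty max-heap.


Insert 11: [11]
Insert 50: [50, 11]
Insert 6: [50, 11, 6]
Insert 7: [50, 11, 6, 7]
Insert 8: [50, 11, 6, 7, 8]
Insert 38: [50, 11, 38, 7, 8, 6]

Final heap: [50, 11, 38, 7, 8, 6]


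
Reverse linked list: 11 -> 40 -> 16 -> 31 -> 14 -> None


Step 1: curr=11, set curr.next=prev(None) | reversed so far: 11
Step 2: curr=40, set curr.next=prev(11) | reversed so far: 40 -> 11
Step 3: curr=16, set curr.next=prev(40) | reversed so far: 16 -> 40 -> 11
Step 4: curr=31, set curr.next=prev(16) | reversed so far: 31 -> 16 -> 40 -> 11
Step 5: curr=14, set curr.next=prev(31) | reversed so far: 14 -> 31 -> 16 -> 40 -> 11

14 -> 31 -> 16 -> 40 -> 11 -> None
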